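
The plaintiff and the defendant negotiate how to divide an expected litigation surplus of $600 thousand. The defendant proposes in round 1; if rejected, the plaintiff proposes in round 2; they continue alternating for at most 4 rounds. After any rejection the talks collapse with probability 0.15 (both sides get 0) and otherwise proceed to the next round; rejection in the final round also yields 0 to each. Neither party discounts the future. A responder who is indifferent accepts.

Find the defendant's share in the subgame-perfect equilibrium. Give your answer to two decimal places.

155.03

By backward induction:
Round 4 (the plaintiff proposes): the defendant will accept anything ≥ 0, so the plaintiff offers 0 and keeps 600.
Round 3 (the defendant proposes): rejecting gives the plaintiff an expected 0.85 × 600 = 510, so the defendant offers 510, keeping 90.
Round 2 (the plaintiff proposes): rejecting gives the defendant an expected 0.85 × 90 = 76.5. The plaintiff offers 76.5 and keeps 600 − 76.5 = 523.5.
Round 1 (the defendant proposes): rejecting gives the plaintiff an expected 0.85 × 523.5 = 444.975; the defendant offers that and keeps 155.025.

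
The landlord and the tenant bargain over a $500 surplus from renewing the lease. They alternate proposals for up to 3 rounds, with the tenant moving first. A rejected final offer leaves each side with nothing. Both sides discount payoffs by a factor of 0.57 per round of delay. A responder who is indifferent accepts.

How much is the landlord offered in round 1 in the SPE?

122.55

Round 3 (the tenant proposes): the landlord will accept anything ≥ 0, so the tenant offers 0 and keeps 500.
Round 2 (the landlord proposes): the tenant can get 500 next round, worth 0.57 × 500 = 285 now; the landlord offers that and keeps 215.
Round 1 (the tenant proposes): the landlord can get 215 next round, worth 0.57 × 215 = 122.55 now, so the tenant offers 122.55, keeping 377.45.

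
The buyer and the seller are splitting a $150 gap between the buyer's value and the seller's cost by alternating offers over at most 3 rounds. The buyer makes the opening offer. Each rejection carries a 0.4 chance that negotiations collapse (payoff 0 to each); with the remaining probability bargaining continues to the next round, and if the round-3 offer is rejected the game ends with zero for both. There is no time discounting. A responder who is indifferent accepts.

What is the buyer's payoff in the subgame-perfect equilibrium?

By backward induction:
Round 3 (the buyer proposes): the seller will accept anything ≥ 0, so the buyer offers 0 and keeps 150.
Round 2 (the seller proposes): rejecting gives the buyer an expected 0.6 × 150 = 90, so the seller offers 90, keeping 60.
Round 1 (the buyer proposes): rejecting gives the seller an expected 0.6 × 60 = 36, so the buyer offers 36, keeping 114.

114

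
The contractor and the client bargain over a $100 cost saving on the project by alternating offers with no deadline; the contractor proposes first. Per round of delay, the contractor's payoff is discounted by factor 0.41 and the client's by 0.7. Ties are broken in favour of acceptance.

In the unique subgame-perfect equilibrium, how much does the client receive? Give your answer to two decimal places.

When the contractor proposes, the client accepts any offer worth at least 0.7 times what the client would get by proposing next round; and vice versa.
This gives x = 100 − 0.7y and y = 100 − 0.41x, where x and y are each side's share when it proposes.
Hence (1 − 0.7·0.41)x = 100(1 − 0.7), i.e. 0.713·x = 30.
x ≈ 42.0757; the client's share is 100 − x ≈ 57.9243.

57.92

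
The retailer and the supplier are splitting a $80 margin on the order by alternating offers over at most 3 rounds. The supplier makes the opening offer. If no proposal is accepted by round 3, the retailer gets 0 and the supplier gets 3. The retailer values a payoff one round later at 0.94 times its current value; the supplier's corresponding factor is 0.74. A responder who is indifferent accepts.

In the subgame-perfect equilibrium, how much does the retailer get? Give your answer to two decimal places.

19.55

Work backward from the last round.
Round 3 (the supplier proposes): the retailer will accept anything ≥ 0, so the supplier offers 0 and keeps 80.
Round 2 (the retailer proposes): the supplier can get 80 next round, worth 0.74 × 80 = 59.2 now. The retailer offers 59.2 and keeps 80 − 59.2 = 20.8.
Round 1 (the supplier proposes): the retailer can get 20.8 next round, worth 0.94 × 20.8 = 19.552 now; the supplier offers that and keeps 60.448.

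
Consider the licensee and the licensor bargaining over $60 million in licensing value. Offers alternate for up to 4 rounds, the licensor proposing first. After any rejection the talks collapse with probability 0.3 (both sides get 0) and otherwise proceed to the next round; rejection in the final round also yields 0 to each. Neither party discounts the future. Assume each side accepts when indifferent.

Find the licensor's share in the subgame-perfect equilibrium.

26.82

Round 4 (the licensee proposes): rejection yields 0 for the licensor; the licensee offers 0 and keeps 60.
Round 3 (the licensor proposes): rejecting gives the licensee an expected 0.7 × 60 = 42; the licensor offers that and keeps 18.
Round 2 (the licensee proposes): rejecting gives the licensor an expected 0.7 × 18 = 12.6, so the licensee offers 12.6, keeping 47.4.
Round 1 (the licensor proposes): rejecting gives the licensee an expected 0.7 × 47.4 = 33.18, so the licensor offers 33.18, keeping 26.82.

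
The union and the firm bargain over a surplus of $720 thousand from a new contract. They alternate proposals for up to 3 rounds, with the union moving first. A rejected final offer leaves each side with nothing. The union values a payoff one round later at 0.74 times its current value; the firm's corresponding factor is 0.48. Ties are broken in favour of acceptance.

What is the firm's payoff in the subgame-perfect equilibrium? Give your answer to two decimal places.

Work backward from the last round.
Round 3 (the union proposes): rejection yields 0 for the firm; the union offers 0 and keeps 720.
Round 2 (the firm proposes): the union can get 720 next round, worth 0.74 × 720 = 532.8 now. The firm offers 532.8 and keeps 720 − 532.8 = 187.2.
Round 1 (the union proposes): the firm can get 187.2 next round, worth 0.48 × 187.2 = 89.856 now; the union offers that and keeps 630.144.

89.86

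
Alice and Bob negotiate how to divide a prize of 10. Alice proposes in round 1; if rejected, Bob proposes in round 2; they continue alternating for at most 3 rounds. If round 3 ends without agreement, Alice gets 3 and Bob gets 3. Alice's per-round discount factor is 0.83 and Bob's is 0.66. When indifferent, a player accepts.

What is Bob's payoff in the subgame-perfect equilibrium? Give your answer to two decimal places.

2.77

Work backward from the last round.
Round 3 (Alice proposes): Bob gets 3 if talks fail, so Alice offers 3 and keeps 7.
Round 2 (Bob proposes): Alice can get 7 next round, worth 0.83 × 7 = 5.81 now; Bob offers that and keeps 4.19.
Round 1 (Alice proposes): Bob can get 4.19 next round, worth 0.66 × 4.19 = 2.7654 now, so Alice offers 2.7654, keeping 7.2346.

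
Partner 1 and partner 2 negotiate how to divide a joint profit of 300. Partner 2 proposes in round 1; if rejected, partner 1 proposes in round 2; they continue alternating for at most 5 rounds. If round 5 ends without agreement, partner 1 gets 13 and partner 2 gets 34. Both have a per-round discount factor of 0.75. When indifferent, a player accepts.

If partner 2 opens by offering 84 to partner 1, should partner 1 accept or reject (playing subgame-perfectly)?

Reject

Round 5 (partner 2 proposes): partner 1 gets 13 if talks fail, so partner 2 offers 13 and keeps 287.
Round 4 (partner 1 proposes): partner 2 can get 287 next round, worth 0.75 × 287 = 215.25 now; partner 1 offers that and keeps 84.75.
Round 3 (partner 2 proposes): partner 1 can get 84.75 next round, worth 0.75 × 84.75 = 63.5625 now. Partner 2 offers 63.5625 and keeps 300 − 63.5625 = 236.4375.
Round 2 (partner 1 proposes): partner 2 can get 236.4375 next round, worth 0.75 × 236.4375 = 177.328125 now; partner 1 offers that and keeps 122.671875.
So by rejecting in round 1, partner 1 gets 122.671875 next round, worth 0.75 × 122.671875 = 92.00390625 now.
Offer 84 < 92.00390625, so partner 1 rejects.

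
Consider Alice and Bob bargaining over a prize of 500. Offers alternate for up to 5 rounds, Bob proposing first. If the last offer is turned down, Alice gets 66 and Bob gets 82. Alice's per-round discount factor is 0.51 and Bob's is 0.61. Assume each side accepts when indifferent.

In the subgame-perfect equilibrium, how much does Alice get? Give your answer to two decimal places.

Round 5 (Bob proposes): Alice gets 66 if talks fail, so Bob offers 66 and keeps 434.
Round 4 (Alice proposes): Bob can get 434 next round, worth 0.61 × 434 = 264.74 now; Alice offers that and keeps 235.26.
Round 3 (Bob proposes): Alice can get 235.26 next round, worth 0.51 × 235.26 = 119.9826 now, so Bob offers 119.9826, keeping 380.0174.
Round 2 (Alice proposes): Bob can get 380.0174 next round, worth 0.61 × 380.0174 = 231.810614 now, so Alice offers 231.810614, keeping 268.189386.
Round 1 (Bob proposes): Alice can get 268.189386 next round, worth 0.51 × 268.189386 = 136.77658686 now. Bob offers 136.77658686 and keeps 500 − 136.77658686 = 363.22341314.

136.78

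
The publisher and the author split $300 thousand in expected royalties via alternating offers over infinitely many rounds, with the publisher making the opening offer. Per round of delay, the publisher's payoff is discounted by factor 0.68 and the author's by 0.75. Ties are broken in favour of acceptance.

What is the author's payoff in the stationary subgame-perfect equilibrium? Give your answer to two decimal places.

In a stationary SPE each proposer offers the other exactly their discounted continuation value.
If the publisher keeps x when proposing and the author keeps y when proposing, then x = 300 − 0.75y and y = 300 − 0.68x.
Solving: x = 300(1 − 0.75) / (1 − 0.68·0.75) = 75 / 0.49 ≈ 153.0612.
The author gets 300 − 153.0612 ≈ 146.9388.

146.94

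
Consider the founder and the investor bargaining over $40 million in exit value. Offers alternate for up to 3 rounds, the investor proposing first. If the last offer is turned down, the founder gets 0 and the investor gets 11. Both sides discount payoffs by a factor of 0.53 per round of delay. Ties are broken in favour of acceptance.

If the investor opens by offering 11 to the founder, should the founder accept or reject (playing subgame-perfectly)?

Accept

Work out the founder's continuation value if the offer is rejected.
Round 3 (the investor proposes): rejection yields 0 for the founder; the investor offers 0 and keeps 40.
Round 2 (the founder proposes): the investor can get 40 next round, worth 0.53 × 40 = 21.2 now; the founder offers that and keeps 18.8.
So by rejecting in round 1, the founder gets 18.8 next round, worth 0.53 × 18.8 = 9.964 now.
Offer 11 ≥ 9.964, so the founder accepts.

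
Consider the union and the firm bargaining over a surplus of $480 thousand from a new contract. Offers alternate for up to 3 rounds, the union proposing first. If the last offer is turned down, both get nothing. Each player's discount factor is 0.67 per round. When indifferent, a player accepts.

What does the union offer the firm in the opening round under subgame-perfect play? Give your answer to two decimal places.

106.13

Solve by backward induction from round 3.
Round 3 (the union proposes): the firm will accept anything ≥ 0, so the union offers 0 and keeps 480.
Round 2 (the firm proposes): the union can get 480 next round, worth 0.67 × 480 = 321.6 now; the firm offers that and keeps 158.4.
Round 1 (the union proposes): the firm can get 158.4 next round, worth 0.67 × 158.4 = 106.128 now; the union offers that and keeps 373.872.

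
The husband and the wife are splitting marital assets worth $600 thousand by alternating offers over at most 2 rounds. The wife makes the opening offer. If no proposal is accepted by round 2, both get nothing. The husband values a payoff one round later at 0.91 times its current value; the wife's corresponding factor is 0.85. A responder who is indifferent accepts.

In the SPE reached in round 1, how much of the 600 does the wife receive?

Work backward from the last round.
Round 2 (the husband proposes): rejection yields 0 for the wife; the husband offers 0 and keeps 600.
Round 1 (the wife proposes): the husband can get 600 next round, worth 0.91 × 600 = 546 now, so the wife offers 546, keeping 54.

54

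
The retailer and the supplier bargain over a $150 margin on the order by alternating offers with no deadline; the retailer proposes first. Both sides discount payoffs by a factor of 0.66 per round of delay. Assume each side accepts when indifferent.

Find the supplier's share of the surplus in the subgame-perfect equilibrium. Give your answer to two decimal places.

Let x be the retailer's share when the retailer proposes and y be the supplier's share when the supplier proposes.
The supplier accepts iff offered ≥ 0.66·y, so x = 150 − 0.66y. Symmetrically y = 150 − 0.66x.
Substituting: x = 150 − 0.66(150 − 0.66x), giving x(1 − 0.66·0.66) = 150(1 − 0.66).
So x = 150 × 0.34 / 0.5644 ≈ 90.3614, and the supplier receives 150 − x ≈ 59.6386.

59.64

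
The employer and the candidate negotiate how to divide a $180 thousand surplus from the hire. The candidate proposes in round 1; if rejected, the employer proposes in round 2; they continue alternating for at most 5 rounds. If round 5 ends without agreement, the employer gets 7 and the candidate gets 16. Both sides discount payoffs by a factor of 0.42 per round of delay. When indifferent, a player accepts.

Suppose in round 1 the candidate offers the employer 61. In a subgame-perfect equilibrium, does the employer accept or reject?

Accept

Work out the employer's continuation value if the offer is rejected.
Round 5 (the candidate proposes): the employer gets 7 if talks fail, so the candidate offers 7 and keeps 173.
Round 4 (the employer proposes): the candidate can get 173 next round, worth 0.42 × 173 = 72.66 now; the employer offers that and keeps 107.34.
Round 3 (the candidate proposes): the employer can get 107.34 next round, worth 0.42 × 107.34 = 45.0828 now; the candidate offers that and keeps 134.9172.
Round 2 (the employer proposes): the candidate can get 134.9172 next round, worth 0.42 × 134.9172 = 56.665224 now; the employer offers that and keeps 123.334776.
So by rejecting in round 1, the employer gets 123.334776 next round, worth 0.42 × 123.334776 = 51.80060592 now.
Offer 61 ≥ 51.80060592, so the employer accepts.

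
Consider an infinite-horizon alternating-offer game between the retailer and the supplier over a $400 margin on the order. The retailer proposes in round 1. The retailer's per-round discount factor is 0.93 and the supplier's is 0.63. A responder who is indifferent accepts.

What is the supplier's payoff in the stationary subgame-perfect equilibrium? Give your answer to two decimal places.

When the retailer proposes, the supplier accepts any offer worth at least 0.63 times what the supplier would get by proposing next round; and vice versa.
This gives x = 400 − 0.63y and y = 400 − 0.93x, where x and y are each side's share when it proposes.
Hence (1 − 0.63·0.93)x = 400(1 − 0.63), i.e. 0.4141·x = 148.
x ≈ 357.4016; the supplier's share is 400 − x ≈ 42.5984.

42.60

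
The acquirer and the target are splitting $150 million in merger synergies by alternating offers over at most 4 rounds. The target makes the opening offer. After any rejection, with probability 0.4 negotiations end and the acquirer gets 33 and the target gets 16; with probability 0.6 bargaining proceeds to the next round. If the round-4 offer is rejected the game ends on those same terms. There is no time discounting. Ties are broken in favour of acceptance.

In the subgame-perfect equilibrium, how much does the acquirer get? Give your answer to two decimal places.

79.06

Round 4 (the acquirer proposes): the target gets 16 if talks fail, so the acquirer offers 16 and keeps 134.
Round 3 (the target proposes): rejecting gives the acquirer an expected 0.6 × 134 + 0.4 × 33 = 93.6; the target offers that and keeps 56.4.
Round 2 (the acquirer proposes): rejecting gives the target an expected 0.6 × 56.4 + 0.4 × 16 = 40.24; the acquirer offers that and keeps 109.76.
Round 1 (the target proposes): rejecting gives the acquirer an expected 0.6 × 109.76 + 0.4 × 33 = 79.056; the target offers that and keeps 70.944.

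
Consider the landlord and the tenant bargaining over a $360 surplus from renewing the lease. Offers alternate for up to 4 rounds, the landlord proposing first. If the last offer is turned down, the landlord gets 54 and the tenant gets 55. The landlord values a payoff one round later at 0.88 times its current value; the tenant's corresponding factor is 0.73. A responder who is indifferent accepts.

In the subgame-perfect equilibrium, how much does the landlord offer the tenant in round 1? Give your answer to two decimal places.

Round 4 (the tenant proposes): the landlord gets 54 if talks fail, so the tenant offers 54 and keeps 306.
Round 3 (the landlord proposes): the tenant can get 306 next round, worth 0.73 × 306 = 223.38 now, so the landlord offers 223.38, keeping 136.62.
Round 2 (the tenant proposes): the landlord can get 136.62 next round, worth 0.88 × 136.62 = 120.2256 now, so the tenant offers 120.2256, keeping 239.7744.
Round 1 (the landlord proposes): the tenant can get 239.7744 next round, worth 0.73 × 239.7744 = 175.035312 now, so the landlord offers 175.035312, keeping 184.964688.

175.04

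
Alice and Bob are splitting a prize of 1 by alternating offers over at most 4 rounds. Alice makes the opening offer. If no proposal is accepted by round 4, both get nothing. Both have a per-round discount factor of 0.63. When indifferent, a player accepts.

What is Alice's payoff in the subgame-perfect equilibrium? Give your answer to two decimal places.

Solve by backward induction from round 4.
Round 4 (Bob proposes): rejection yields 0 for Alice; Bob offers 0 and keeps 1.
Round 3 (Alice proposes): Bob can get 1 next round, worth 0.63 × 1 = 0.63 now; Alice offers that and keeps 0.37.
Round 2 (Bob proposes): Alice can get 0.37 next round, worth 0.63 × 0.37 = 0.2331 now, so Bob offers 0.2331, keeping 0.7669.
Round 1 (Alice proposes): Bob can get 0.7669 next round, worth 0.63 × 0.7669 = 0.483147 now, so Alice offers 0.483147, keeping 0.516853.

0.52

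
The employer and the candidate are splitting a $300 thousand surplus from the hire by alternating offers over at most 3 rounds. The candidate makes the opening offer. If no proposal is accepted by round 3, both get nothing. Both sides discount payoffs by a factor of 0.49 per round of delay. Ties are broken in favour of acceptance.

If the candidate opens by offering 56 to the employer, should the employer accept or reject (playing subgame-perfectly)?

Work out the employer's continuation value if the offer is rejected.
Round 3 (the candidate proposes): the employer will accept anything ≥ 0, so the candidate offers 0 and keeps 300.
Round 2 (the employer proposes): the candidate can get 300 next round, worth 0.49 × 300 = 147 now. The employer offers 147 and keeps 300 − 147 = 153.
So by rejecting in round 1, the employer gets 153 next round, worth 0.49 × 153 = 74.97 now.
Offer 56 < 74.97, so the employer rejects.

Reject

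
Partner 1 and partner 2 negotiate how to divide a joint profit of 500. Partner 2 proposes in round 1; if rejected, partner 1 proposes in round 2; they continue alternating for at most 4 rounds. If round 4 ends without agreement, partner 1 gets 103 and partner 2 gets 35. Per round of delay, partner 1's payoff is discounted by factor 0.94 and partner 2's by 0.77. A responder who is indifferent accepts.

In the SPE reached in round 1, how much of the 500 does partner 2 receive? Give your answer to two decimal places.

Round 4 (partner 1 proposes): partner 2 gets 35 if talks fail, so partner 1 offers 35 and keeps 465.
Round 3 (partner 2 proposes): partner 1 can get 465 next round, worth 0.94 × 465 = 437.1 now, so partner 2 offers 437.1, keeping 62.9.
Round 2 (partner 1 proposes): partner 2 can get 62.9 next round, worth 0.77 × 62.9 = 48.433 now, so partner 1 offers 48.433, keeping 451.567.
Round 1 (partner 2 proposes): partner 1 can get 451.567 next round, worth 0.94 × 451.567 = 424.47298 now; partner 2 offers that and keeps 75.52702.

75.53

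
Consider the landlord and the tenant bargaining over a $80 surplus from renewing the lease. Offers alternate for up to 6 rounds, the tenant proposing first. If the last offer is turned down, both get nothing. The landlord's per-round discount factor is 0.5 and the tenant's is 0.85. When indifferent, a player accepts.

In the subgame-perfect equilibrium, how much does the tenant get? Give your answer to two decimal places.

Round 6 (the landlord proposes): rejection yields 0 for the tenant; the landlord offers 0 and keeps 80.
Round 5 (the tenant proposes): the landlord can get 80 next round, worth 0.5 × 80 = 40 now; the tenant offers that and keeps 40.
Round 4 (the landlord proposes): the tenant can get 40 next round, worth 0.85 × 40 = 34 now, so the landlord offers 34, keeping 46.
Round 3 (the tenant proposes): the landlord can get 46 next round, worth 0.5 × 46 = 23 now, so the tenant offers 23, keeping 57.
Round 2 (the landlord proposes): the tenant can get 57 next round, worth 0.85 × 57 = 48.45 now. The landlord offers 48.45 and keeps 80 − 48.45 = 31.55.
Round 1 (the tenant proposes): the landlord can get 31.55 next round, worth 0.5 × 31.55 = 15.775 now, so the tenant offers 15.775, keeping 64.225.

64.23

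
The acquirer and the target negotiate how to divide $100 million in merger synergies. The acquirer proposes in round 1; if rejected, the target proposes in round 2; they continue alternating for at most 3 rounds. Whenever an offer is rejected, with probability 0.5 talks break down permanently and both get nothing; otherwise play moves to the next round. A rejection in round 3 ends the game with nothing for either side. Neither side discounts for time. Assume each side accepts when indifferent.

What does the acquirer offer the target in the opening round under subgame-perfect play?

By backward induction:
Round 3 (the acquirer proposes): rejection yields 0 for the target; the acquirer offers 0 and keeps 100.
Round 2 (the target proposes): rejecting gives the acquirer an expected 0.5 × 100 = 50, so the target offers 50, keeping 50.
Round 1 (the acquirer proposes): rejecting gives the target an expected 0.5 × 50 = 25; the acquirer offers that and keeps 75.

25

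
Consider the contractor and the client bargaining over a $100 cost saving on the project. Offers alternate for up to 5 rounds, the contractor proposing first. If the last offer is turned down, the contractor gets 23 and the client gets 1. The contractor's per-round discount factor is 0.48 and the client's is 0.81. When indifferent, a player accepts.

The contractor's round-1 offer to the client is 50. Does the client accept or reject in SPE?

Reject

Round 5 (the contractor proposes): the client gets 1 if talks fail, so the contractor offers 1 and keeps 99.
Round 4 (the client proposes): the contractor can get 99 next round, worth 0.48 × 99 = 47.52 now. The client offers 47.52 and keeps 100 − 47.52 = 52.48.
Round 3 (the contractor proposes): the client can get 52.48 next round, worth 0.81 × 52.48 = 42.5088 now, so the contractor offers 42.5088, keeping 57.4912.
Round 2 (the client proposes): the contractor can get 57.4912 next round, worth 0.48 × 57.4912 = 27.595776 now, so the client offers 27.595776, keeping 72.404224.
So by rejecting in round 1, the client gets 72.404224 next round, worth 0.81 × 72.404224 = 58.64742144 now.
Offer 50 < 58.64742144, so the client rejects.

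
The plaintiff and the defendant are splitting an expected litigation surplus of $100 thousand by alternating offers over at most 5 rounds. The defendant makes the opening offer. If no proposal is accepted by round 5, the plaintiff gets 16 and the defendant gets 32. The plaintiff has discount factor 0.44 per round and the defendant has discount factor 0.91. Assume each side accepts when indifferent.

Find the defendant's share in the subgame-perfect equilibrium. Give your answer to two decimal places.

91.89

By backward induction:
Round 5 (the defendant proposes): the plaintiff gets 16 if talks fail, so the defendant offers 16 and keeps 84.
Round 4 (the plaintiff proposes): the defendant can get 84 next round, worth 0.91 × 84 = 76.44 now. The plaintiff offers 76.44 and keeps 100 − 76.44 = 23.56.
Round 3 (the defendant proposes): the plaintiff can get 23.56 next round, worth 0.44 × 23.56 = 10.3664 now; the defendant offers that and keeps 89.6336.
Round 2 (the plaintiff proposes): the defendant can get 89.6336 next round, worth 0.91 × 89.6336 = 81.566576 now; the plaintiff offers that and keeps 18.433424.
Round 1 (the defendant proposes): the plaintiff can get 18.433424 next round, worth 0.44 × 18.433424 = 8.11070656 now. The defendant offers 8.11070656 and keeps 100 − 8.11070656 = 91.88929344.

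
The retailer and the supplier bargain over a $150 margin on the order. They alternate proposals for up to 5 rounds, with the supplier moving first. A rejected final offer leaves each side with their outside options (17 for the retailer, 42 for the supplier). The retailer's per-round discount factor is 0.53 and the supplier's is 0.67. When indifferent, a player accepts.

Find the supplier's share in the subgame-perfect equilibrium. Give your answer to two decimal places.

Solve by backward induction from round 5.
Round 5 (the supplier proposes): the retailer gets 17 if talks fail, so the supplier offers 17 and keeps 133.
Round 4 (the retailer proposes): the supplier can get 133 next round, worth 0.67 × 133 = 89.11 now; the retailer offers that and keeps 60.89.
Round 3 (the supplier proposes): the retailer can get 60.89 next round, worth 0.53 × 60.89 = 32.2717 now, so the supplier offers 32.2717, keeping 117.7283.
Round 2 (the retailer proposes): the supplier can get 117.7283 next round, worth 0.67 × 117.7283 = 78.877961 now, so the retailer offers 78.877961, keeping 71.122039.
Round 1 (the supplier proposes): the retailer can get 71.122039 next round, worth 0.53 × 71.122039 = 37.69468067 now. The supplier offers 37.69468067 and keeps 150 − 37.69468067 = 112.30531933.

112.31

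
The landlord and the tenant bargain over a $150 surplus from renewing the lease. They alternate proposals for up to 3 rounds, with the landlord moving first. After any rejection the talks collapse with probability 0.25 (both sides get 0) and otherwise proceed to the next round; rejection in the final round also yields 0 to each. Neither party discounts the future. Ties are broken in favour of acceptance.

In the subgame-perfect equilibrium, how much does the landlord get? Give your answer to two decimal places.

121.88

By backward induction:
Round 3 (the landlord proposes): the tenant will accept anything ≥ 0, so the landlord offers 0 and keeps 150.
Round 2 (the tenant proposes): rejecting gives the landlord an expected 0.75 × 150 = 112.5. The tenant offers 112.5 and keeps 150 − 112.5 = 37.5.
Round 1 (the landlord proposes): rejecting gives the tenant an expected 0.75 × 37.5 = 28.125; the landlord offers that and keeps 121.875.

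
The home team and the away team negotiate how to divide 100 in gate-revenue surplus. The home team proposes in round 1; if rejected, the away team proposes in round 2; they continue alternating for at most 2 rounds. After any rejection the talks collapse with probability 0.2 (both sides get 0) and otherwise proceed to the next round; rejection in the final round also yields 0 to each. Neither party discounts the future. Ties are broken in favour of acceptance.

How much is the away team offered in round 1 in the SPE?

80

Round 2 (the away team proposes): rejection yields 0 for the home team; the away team offers 0 and keeps 100.
Round 1 (the home team proposes): rejecting gives the away team an expected 0.8 × 100 = 80; the home team offers that and keeps 20.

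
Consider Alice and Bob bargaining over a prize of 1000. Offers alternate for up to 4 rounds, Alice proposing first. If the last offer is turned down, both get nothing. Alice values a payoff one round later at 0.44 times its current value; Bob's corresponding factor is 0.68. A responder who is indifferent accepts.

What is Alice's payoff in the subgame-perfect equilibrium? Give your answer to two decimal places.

415.74

Round 4 (Bob proposes): rejection yields 0 for Alice; Bob offers 0 and keeps 1000.
Round 3 (Alice proposes): Bob can get 1000 next round, worth 0.68 × 1000 = 680 now. Alice offers 680 and keeps 1000 − 680 = 320.
Round 2 (Bob proposes): Alice can get 320 next round, worth 0.44 × 320 = 140.8 now, so Bob offers 140.8, keeping 859.2.
Round 1 (Alice proposes): Bob can get 859.2 next round, worth 0.68 × 859.2 = 584.256 now, so Alice offers 584.256, keeping 415.744.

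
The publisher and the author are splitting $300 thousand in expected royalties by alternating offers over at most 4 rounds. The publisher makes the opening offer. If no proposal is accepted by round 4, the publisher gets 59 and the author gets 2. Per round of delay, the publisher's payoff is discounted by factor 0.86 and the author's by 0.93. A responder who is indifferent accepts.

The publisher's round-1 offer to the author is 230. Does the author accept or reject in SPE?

Work out the author's continuation value if the offer is rejected.
Round 4 (the author proposes): the publisher gets 59 if talks fail, so the author offers 59 and keeps 241.
Round 3 (the publisher proposes): the author can get 241 next round, worth 0.93 × 241 = 224.13 now. The publisher offers 224.13 and keeps 300 − 224.13 = 75.87.
Round 2 (the author proposes): the publisher can get 75.87 next round, worth 0.86 × 75.87 = 65.2482 now. The author offers 65.2482 and keeps 300 − 65.2482 = 234.7518.
So by rejecting in round 1, the author gets 234.7518 next round, worth 0.93 × 234.7518 = 218.319174 now.
Offer 230 ≥ 218.319174, so the author accepts.

Accept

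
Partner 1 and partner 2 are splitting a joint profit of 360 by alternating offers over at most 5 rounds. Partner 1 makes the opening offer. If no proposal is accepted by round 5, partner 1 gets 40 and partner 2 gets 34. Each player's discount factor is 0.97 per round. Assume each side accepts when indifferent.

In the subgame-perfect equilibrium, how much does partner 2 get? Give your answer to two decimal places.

Round 5 (partner 1 proposes): partner 2 gets 34 if talks fail, so partner 1 offers 34 and keeps 326.
Round 4 (partner 2 proposes): partner 1 can get 326 next round, worth 0.97 × 326 = 316.22 now; partner 2 offers that and keeps 43.78.
Round 3 (partner 1 proposes): partner 2 can get 43.78 next round, worth 0.97 × 43.78 = 42.4666 now, so partner 1 offers 42.4666, keeping 317.5334.
Round 2 (partner 2 proposes): partner 1 can get 317.5334 next round, worth 0.97 × 317.5334 = 308.007398 now; partner 2 offers that and keeps 51.992602.
Round 1 (partner 1 proposes): partner 2 can get 51.992602 next round, worth 0.97 × 51.992602 = 50.43282394 now, so partner 1 offers 50.43282394, keeping 309.56717606.

50.43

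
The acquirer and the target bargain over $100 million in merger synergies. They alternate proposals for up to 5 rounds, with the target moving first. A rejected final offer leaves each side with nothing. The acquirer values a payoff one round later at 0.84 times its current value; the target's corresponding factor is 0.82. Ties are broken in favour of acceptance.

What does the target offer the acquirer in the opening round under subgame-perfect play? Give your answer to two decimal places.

Solve by backward induction from round 5.
Round 5 (the target proposes): rejection yields 0 for the acquirer; the target offers 0 and keeps 100.
Round 4 (the acquirer proposes): the target can get 100 next round, worth 0.82 × 100 = 82 now, so the acquirer offers 82, keeping 18.
Round 3 (the target proposes): the acquirer can get 18 next round, worth 0.84 × 18 = 15.12 now; the target offers that and keeps 84.88.
Round 2 (the acquirer proposes): the target can get 84.88 next round, worth 0.82 × 84.88 = 69.6016 now; the acquirer offers that and keeps 30.3984.
Round 1 (the target proposes): the acquirer can get 30.3984 next round, worth 0.84 × 30.3984 = 25.534656 now, so the target offers 25.534656, keeping 74.465344.

25.53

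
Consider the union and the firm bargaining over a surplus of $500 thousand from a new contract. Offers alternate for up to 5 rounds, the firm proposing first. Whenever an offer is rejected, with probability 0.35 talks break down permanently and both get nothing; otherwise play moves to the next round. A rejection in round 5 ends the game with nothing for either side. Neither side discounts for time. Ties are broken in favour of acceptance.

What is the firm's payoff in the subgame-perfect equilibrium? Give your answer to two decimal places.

338.19

By backward induction:
Round 5 (the firm proposes): rejection yields 0 for the union; the firm offers 0 and keeps 500.
Round 4 (the union proposes): rejecting gives the firm an expected 0.65 × 500 = 325, so the union offers 325, keeping 175.
Round 3 (the firm proposes): rejecting gives the union an expected 0.65 × 175 = 113.75. The firm offers 113.75 and keeps 500 − 113.75 = 386.25.
Round 2 (the union proposes): rejecting gives the firm an expected 0.65 × 386.25 = 251.0625. The union offers 251.0625 and keeps 500 − 251.0625 = 248.9375.
Round 1 (the firm proposes): rejecting gives the union an expected 0.65 × 248.9375 = 161.809375; the firm offers that and keeps 338.190625.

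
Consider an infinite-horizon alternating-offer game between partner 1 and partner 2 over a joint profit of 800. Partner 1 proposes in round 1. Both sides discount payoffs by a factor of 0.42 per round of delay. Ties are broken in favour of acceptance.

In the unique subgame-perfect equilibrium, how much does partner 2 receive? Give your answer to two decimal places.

In a stationary SPE each proposer offers the other exactly their discounted continuation value.
If partner 1 keeps x when proposing and partner 2 keeps y when proposing, then x = 800 − 0.42y and y = 800 − 0.42x.
Solving: x = 800(1 − 0.42) / (1 − 0.42·0.42) = 464 / 0.8236 ≈ 563.3803.
Partner 2 gets 800 − 563.3803 ≈ 236.6197.

236.62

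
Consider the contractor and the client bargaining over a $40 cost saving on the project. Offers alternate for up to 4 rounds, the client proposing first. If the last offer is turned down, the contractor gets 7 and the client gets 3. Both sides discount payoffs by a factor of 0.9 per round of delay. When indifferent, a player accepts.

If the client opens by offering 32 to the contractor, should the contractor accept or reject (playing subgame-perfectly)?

Work out the contractor's continuation value if the offer is rejected.
Round 4 (the contractor proposes): the client gets 3 if talks fail, so the contractor offers 3 and keeps 37.
Round 3 (the client proposes): the contractor can get 37 next round, worth 0.9 × 37 = 33.3 now. The client offers 33.3 and keeps 40 − 33.3 = 6.7.
Round 2 (the contractor proposes): the client can get 6.7 next round, worth 0.9 × 6.7 = 6.03 now, so the contractor offers 6.03, keeping 33.97.
So by rejecting in round 1, the contractor gets 33.97 next round, worth 0.9 × 33.97 = 30.573 now.
Offer 32 ≥ 30.573, so the contractor accepts.

Accept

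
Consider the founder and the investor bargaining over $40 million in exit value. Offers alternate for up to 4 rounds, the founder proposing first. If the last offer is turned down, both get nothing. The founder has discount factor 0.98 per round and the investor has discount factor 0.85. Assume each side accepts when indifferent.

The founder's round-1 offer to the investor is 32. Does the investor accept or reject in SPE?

Work out the investor's continuation value if the offer is rejected.
Round 4 (the investor proposes): the founder will accept anything ≥ 0, so the investor offers 0 and keeps 40.
Round 3 (the founder proposes): the investor can get 40 next round, worth 0.85 × 40 = 34 now, so the founder offers 34, keeping 6.
Round 2 (the investor proposes): the founder can get 6 next round, worth 0.98 × 6 = 5.88 now; the investor offers that and keeps 34.12.
So by rejecting in round 1, the investor gets 34.12 next round, worth 0.85 × 34.12 = 29.002 now.
Offer 32 ≥ 29.002, so the investor accepts.

Accept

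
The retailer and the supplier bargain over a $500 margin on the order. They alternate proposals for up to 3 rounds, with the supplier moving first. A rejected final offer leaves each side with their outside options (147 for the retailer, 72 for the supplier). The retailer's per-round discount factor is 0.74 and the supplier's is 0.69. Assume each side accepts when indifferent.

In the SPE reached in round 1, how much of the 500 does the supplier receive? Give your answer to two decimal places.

Solve by backward induction from round 3.
Round 3 (the supplier proposes): the retailer gets 147 if talks fail, so the supplier offers 147 and keeps 353.
Round 2 (the retailer proposes): the supplier can get 353 next round, worth 0.69 × 353 = 243.57 now; the retailer offers that and keeps 256.43.
Round 1 (the supplier proposes): the retailer can get 256.43 next round, worth 0.74 × 256.43 = 189.7582 now; the supplier offers that and keeps 310.2418.

310.24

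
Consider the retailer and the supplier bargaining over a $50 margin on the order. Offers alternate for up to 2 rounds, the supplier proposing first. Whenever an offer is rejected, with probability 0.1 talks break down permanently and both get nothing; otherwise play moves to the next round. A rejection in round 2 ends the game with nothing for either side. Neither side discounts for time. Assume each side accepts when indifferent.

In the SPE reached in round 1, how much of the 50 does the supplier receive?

Round 2 (the retailer proposes): the supplier will accept anything ≥ 0, so the retailer offers 0 and keeps 50.
Round 1 (the supplier proposes): rejecting gives the retailer an expected 0.9 × 50 = 45, so the supplier offers 45, keeping 5.

5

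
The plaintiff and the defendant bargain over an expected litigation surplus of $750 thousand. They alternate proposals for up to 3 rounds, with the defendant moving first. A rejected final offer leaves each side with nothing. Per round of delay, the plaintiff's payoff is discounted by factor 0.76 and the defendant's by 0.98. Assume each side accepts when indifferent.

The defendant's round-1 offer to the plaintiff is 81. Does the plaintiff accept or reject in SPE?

Round 3 (the defendant proposes): the plaintiff will accept anything ≥ 0, so the defendant offers 0 and keeps 750.
Round 2 (the plaintiff proposes): the defendant can get 750 next round, worth 0.98 × 750 = 735 now. The plaintiff offers 735 and keeps 750 − 735 = 15.
So by rejecting in round 1, the plaintiff gets 15 next round, worth 0.76 × 15 = 11.4 now.
Offer 81 ≥ 11.4, so the plaintiff accepts.

Accept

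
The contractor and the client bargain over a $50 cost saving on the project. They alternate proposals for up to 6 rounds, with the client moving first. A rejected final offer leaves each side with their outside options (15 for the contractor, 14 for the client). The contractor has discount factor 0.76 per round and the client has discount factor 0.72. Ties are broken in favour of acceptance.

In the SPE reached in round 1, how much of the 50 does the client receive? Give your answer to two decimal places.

Round 6 (the contractor proposes): the client gets 14 if talks fail, so the contractor offers 14 and keeps 36.
Round 5 (the client proposes): the contractor can get 36 next round, worth 0.76 × 36 = 27.36 now; the client offers that and keeps 22.64.
Round 4 (the contractor proposes): the client can get 22.64 next round, worth 0.72 × 22.64 = 16.3008 now. The contractor offers 16.3008 and keeps 50 − 16.3008 = 33.6992.
Round 3 (the client proposes): the contractor can get 33.6992 next round, worth 0.76 × 33.6992 = 25.611392 now, so the client offers 25.611392, keeping 24.388608.
Round 2 (the contractor proposes): the client can get 24.388608 next round, worth 0.72 × 24.388608 = 17.55979776 now, so the contractor offers 17.55979776, keeping 32.44020224.
Round 1 (the client proposes): the contractor can get 32.44020224 next round, worth 0.76 × 32.44020224 = 24.6545537024 now; the client offers that and keeps 25.3454462976.

25.35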